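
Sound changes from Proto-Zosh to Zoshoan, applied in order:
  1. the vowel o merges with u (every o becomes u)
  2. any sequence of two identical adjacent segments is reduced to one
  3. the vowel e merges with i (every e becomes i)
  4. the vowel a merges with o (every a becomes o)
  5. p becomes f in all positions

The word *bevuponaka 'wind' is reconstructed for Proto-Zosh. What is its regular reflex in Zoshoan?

Zoshoan: *bevuponaka > bevupunaka > bivupunaka > bivupunoko > bivufunoko  (by vowel merger, vowel merger, vowel merger, unconditioned shift)

bivufunoko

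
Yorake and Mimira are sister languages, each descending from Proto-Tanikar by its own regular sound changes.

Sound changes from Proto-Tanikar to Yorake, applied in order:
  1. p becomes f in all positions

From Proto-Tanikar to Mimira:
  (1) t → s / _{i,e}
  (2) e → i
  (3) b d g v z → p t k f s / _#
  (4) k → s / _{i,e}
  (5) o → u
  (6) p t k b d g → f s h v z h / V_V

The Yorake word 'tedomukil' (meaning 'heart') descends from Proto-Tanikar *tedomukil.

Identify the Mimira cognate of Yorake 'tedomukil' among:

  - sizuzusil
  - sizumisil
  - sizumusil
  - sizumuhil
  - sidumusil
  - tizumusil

sizumusil

Mimira: *tedomukil > sedomukil > sidomukil > sidomusil > sidumusil > sizumusil  (by palatalisation, vowel merger, palatalisation, vowel merger, intervocalic lenition)
The other candidates each miss or misapply at least one Mimira change.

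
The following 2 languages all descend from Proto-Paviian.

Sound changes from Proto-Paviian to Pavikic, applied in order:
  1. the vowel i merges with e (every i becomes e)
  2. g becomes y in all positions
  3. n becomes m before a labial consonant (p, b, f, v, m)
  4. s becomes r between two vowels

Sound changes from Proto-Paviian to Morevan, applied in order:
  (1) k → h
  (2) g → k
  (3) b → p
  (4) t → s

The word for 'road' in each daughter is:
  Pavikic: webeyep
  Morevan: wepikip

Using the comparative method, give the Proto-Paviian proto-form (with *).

Position 3: Pavikic has b, Morevan has p. Pavikic preserves b here (none of its changes turn any other segment into b), so the proto-segment is *b.
Position 6: Pavikic has e, Morevan has i. Morevan preserves i here (none of its changes turn any other segment into i), so the proto-segment is *i.
Verify the candidate proto-form against each daughter:
Pavikic: start from *webigip.
  rule 1 (vowel merger): webigip → webegep
  rule 2 (unconditioned shift): webegep → webeyep
  rule 3: no change — webeyep
  rule 4: no change — webeyep
  ⇒ Pavikic webeyep
Morevan: *webigip > webikip > wepikip  (by unconditioned shift, unconditioned shift)
No other proto-form is consistent with every reflex, so the reconstruction is *webigip.

*webigip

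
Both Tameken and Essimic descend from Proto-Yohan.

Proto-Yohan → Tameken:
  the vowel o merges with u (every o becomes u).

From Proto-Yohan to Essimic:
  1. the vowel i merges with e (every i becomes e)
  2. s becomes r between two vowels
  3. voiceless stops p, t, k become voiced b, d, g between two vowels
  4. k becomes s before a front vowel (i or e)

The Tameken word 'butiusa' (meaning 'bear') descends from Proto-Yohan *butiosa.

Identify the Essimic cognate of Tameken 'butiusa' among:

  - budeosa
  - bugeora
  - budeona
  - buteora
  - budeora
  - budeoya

Essimic: *butiosa > buteosa > buteora > budeora  (by vowel merger, rhotacism, intervocalic voicing)
Only 'budeora' matches the regular Essimic development of *butiosa.

budeora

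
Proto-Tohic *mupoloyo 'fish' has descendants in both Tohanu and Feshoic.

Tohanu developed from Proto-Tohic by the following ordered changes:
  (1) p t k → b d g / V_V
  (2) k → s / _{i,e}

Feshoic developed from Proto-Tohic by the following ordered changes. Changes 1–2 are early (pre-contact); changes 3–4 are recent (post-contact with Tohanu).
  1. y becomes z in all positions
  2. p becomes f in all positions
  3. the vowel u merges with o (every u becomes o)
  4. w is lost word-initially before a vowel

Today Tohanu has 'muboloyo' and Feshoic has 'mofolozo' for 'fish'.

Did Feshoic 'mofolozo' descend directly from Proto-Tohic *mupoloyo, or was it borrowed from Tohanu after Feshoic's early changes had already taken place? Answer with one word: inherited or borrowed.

If inherited, *mupoloyo would pass through all of Feshoic's changes:
Feshoic: *mupoloyo > mupolozo > mufolozo > mofolozo  (by unconditioned shift, unconditioned shift, vowel merger)
If borrowed from Tohanu 'muboloyo' after the early changes, it would undergo only the recent ones:
  rule 3 (vowel merger): muboloyo → moboloyo
  rule 4 (glide loss): no change (moboloyo)
  ⇒ as a loan: moboloyo
Feshoic 'mofolozo' matches the inherited outcome exactly, so it is an inherited cognate, not a loan.

inherited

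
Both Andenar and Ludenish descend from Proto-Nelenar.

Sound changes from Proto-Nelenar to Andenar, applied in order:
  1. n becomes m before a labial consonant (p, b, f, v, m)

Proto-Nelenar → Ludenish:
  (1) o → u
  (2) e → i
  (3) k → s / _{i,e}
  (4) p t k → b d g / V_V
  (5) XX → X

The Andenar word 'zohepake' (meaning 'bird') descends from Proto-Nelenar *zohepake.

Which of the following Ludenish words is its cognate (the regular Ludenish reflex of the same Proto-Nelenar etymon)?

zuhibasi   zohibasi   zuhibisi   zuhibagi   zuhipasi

zuhibasi

Ludenish: *zohepake
  zohepake → zuhepake   [vowel merger]
  zuhepake → zuhipaki   [vowel merger]
  zuhipaki → zuhipasi   [palatalisation]
  zuhipasi → zuhibasi   [intervocalic voicing]
  zuhibasi (rule 5 does not apply)
  giving Ludenish zuhibasi.
Among the options, 'zuhibasi' alone shows every Ludenish change applied in order.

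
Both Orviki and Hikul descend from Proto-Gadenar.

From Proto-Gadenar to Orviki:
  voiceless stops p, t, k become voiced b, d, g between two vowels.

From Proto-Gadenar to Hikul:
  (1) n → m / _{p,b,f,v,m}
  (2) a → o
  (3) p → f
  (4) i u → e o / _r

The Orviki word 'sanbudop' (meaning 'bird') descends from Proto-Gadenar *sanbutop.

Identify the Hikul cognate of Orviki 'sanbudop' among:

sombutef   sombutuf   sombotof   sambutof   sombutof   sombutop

Hikul: *sanbutop
  sanbutop → sambutop   [nasal place assimilation]
  sambutop → sombutop   [vowel merger]
  sombutop → sombutof   [unconditioned shift]
  sombutof (rule 4 does not apply)
  giving Hikul sombutof.
Among the options, 'sombutof' alone shows every Hikul change applied in order.

sombutof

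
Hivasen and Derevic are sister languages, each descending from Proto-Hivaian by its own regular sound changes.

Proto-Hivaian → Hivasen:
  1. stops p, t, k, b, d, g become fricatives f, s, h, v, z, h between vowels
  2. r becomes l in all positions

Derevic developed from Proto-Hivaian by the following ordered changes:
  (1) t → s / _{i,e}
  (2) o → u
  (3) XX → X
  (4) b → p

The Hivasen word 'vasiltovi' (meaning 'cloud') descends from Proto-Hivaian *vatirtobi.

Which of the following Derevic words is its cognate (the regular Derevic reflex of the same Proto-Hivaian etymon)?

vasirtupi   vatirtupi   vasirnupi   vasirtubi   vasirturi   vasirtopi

vasirtupi

Derevic: *vatirtobi
  vatirtobi → vasirtobi   [palatalisation]
  vasirtobi → vasirtubi   [vowel merger]
  vasirtubi (rule 3 does not apply)
  vasirtubi → vasirtupi   [unconditioned shift]
  giving Derevic vasirtupi.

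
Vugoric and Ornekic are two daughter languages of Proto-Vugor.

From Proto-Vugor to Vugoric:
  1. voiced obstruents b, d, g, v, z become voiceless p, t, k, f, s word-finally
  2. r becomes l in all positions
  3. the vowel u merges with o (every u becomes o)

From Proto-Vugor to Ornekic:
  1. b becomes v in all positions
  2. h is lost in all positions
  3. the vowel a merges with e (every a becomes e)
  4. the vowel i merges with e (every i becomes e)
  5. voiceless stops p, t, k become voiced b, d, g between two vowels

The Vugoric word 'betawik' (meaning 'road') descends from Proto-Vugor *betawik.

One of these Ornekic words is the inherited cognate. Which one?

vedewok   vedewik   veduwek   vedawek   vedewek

Ornekic: *betawik > vetawik > vetewik > vetewek > vedewek  (by unconditioned shift, vowel merger, vowel merger, intervocalic voicing)
Among the options, 'vedewek' alone shows every Ornekic change applied in order.

vedewek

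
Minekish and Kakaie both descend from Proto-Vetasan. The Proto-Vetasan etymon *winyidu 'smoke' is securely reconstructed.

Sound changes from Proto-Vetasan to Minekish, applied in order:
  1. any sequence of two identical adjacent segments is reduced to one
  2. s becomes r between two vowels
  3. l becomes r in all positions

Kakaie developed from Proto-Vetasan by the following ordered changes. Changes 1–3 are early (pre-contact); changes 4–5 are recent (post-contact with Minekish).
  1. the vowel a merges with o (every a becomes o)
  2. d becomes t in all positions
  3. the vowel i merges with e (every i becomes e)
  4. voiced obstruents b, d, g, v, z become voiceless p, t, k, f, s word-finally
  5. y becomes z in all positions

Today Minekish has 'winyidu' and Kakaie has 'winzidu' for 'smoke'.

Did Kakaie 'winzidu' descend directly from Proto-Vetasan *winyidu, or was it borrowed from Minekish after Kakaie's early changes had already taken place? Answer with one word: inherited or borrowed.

borrowed

If inherited, *winyidu would pass through all of Kakaie's changes:
Kakaie: start from *winyidu.
  rule 1: no change — winyidu
  rule 2 (unconditioned shift): winyidu → winyitu
  rule 3 (vowel merger): winyitu → wenyetu
  rule 4: no change — wenyetu
  rule 5 (unconditioned shift): wenyetu → wenzetu
  ⇒ Kakaie wenzetu
If borrowed from Minekish 'winyidu' after the early changes, it would undergo only the recent ones:
  rule 4 (final devoicing): no change (winyidu)
  rule 5 (unconditioned shift): winyidu → winzidu
  ⇒ as a loan: winzidu
Kakaie 'winzidu' matches the loan outcome 'winzidu', not the inherited 'wenzetu' — it skipped the early Kakaie changes, so it was borrowed from Minekish.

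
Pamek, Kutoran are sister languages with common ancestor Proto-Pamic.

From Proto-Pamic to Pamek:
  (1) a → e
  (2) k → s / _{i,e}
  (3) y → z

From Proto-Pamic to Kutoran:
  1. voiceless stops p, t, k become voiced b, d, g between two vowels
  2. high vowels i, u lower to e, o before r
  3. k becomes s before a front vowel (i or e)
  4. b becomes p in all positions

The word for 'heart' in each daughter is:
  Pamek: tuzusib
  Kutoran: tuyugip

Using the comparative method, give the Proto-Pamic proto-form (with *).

Position 5: Pamek has s, Kutoran has g. Taking the neighbouring segments as reconstructed: Pamek s could go back to *k or *s; Kutoran g could go back to *k or *g — the one source consistent with every daughter is *k.
Position 3: Pamek has z, Kutoran has y. Kutoran preserves y here (none of its changes turn any other segment into y), so the proto-segment is *y.
Verify the candidate proto-form against each daughter:
Pamek: start from *tuyukib.
  rule 1: no change — tuyukib
  rule 2 (palatalisation): tuyukib → tuyusib
  rule 3 (unconditioned shift): tuyusib → tuzusib
  ⇒ Pamek tuzusib
Kutoran: start from *tuyukib.
  rule 1 (intervocalic voicing): tuyukib → tuyugib
  rule 2: no change — tuyugib
  rule 3: no change — tuyugib
  rule 4 (unconditioned shift): tuyugib → tuyugip
  ⇒ Kutoran tuyugip
*tuyukib is the unique common source.

*tuyukib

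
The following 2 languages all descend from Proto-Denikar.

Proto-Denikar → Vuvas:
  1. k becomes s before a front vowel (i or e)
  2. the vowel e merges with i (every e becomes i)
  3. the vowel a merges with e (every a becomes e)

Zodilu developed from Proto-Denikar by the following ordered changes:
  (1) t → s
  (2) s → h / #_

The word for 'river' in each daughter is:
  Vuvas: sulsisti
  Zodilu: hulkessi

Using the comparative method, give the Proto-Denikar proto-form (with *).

Position 5: Vuvas has i, Zodilu has e. Zodilu preserves e here (none of its changes turn any other segment into e), so the proto-segment is *e.
Position 1: Vuvas has s, Zodilu has h. Taking the neighbouring segments as reconstructed: Vuvas s can only go back to *s; Zodilu h could go back to *t or *s or *h — the one source consistent with every daughter is *s.
Position 7: Vuvas has t, Zodilu has s. Vuvas preserves t here (none of its changes turn any other segment into t), so the proto-segment is *t.
Continuing position by position gives *sulkesti; check it forward:
Vuvas: *sulkesti > sulsesti > sulsisti  (by palatalisation, vowel merger)
Zodilu: *sulkesti > sulkessi > hulkessi  (by unconditioned shift, debuccalisation)
No other proto-form is consistent with every reflex, so the reconstruction is *sulkesti.

*sulkesti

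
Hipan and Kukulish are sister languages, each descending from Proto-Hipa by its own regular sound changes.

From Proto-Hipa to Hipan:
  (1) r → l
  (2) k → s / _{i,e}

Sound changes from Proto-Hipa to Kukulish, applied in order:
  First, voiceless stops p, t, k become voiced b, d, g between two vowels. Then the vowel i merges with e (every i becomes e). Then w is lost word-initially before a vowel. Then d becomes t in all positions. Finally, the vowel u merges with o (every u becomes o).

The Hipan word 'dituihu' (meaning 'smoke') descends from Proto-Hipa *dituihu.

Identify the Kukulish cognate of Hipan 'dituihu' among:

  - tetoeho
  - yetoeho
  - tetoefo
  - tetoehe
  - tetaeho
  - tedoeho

tetoeho

Kukulish: *dituihu > diduihu > deduehu > tetuehu > tetoeho  (by intervocalic voicing, vowel merger, unconditioned shift, vowel merger)
Among the options, 'tetoeho' alone shows every Kukulish change applied in order.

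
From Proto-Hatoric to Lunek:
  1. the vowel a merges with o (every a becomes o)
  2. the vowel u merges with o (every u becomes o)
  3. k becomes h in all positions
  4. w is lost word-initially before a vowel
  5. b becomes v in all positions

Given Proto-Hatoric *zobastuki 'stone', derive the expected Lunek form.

Lunek: start from *zobastuki.
  rule 1 (vowel merger): zobastuki → zobostuki
  rule 2 (vowel merger): zobostuki → zobostoki
  rule 3 (unconditioned shift): zobostoki → zobostohi
  rule 4: no change — zobostohi
  rule 5 (unconditioned shift): zobostohi → zovostohi
  ⇒ Lunek zovostohi

zovostohi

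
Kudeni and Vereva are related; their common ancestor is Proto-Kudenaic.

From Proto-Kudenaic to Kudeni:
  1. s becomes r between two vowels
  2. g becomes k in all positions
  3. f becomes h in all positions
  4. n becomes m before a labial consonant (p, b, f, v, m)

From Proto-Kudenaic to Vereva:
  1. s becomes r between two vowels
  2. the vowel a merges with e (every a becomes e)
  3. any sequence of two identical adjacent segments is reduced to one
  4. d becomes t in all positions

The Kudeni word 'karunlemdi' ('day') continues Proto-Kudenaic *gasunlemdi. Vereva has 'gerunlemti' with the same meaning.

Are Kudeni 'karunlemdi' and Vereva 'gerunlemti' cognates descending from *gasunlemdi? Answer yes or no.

Derive the expected Vereva reflex of *gasunlemdi:
Vereva: *gasunlemdi
  gasunlemdi → garunlemdi   [rhotacism]
  garunlemdi → gerunlemdi   [vowel merger]
  gerunlemdi (rule 3 does not apply)
  gerunlemdi → gerunlemti   [unconditioned shift]
  giving Vereva gerunlemti.
Vereva 'gerunlemti' matches the regular reflex exactly, so the pair is cognate.

yes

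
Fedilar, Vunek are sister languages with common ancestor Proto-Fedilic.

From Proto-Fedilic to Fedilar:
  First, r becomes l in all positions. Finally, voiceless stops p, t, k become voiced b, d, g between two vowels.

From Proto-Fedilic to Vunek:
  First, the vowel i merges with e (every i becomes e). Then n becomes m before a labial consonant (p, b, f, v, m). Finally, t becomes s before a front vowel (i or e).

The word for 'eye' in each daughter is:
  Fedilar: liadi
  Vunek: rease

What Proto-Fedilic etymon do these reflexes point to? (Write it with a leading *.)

*riati

Position 1: Fedilar has l, Vunek has r. Vunek preserves r here (none of its changes turn any other segment into r), so the proto-segment is *r.
Position 5: Fedilar has i, Vunek has e. Fedilar preserves i here (none of its changes turn any other segment into i), so the proto-segment is *i.
This points to *riati. Verify forward in each daughter:
Fedilar: start from *riati.
  rule 1 (unconditioned shift): riati → liati
  rule 2 (intervocalic voicing): liati → liadi
  ⇒ Fedilar liadi
Vunek: *riati
  riati → reate   [vowel merger]
  reate (rule 2 does not apply)
  reate → rease   [palatalisation]
  giving Vunek rease.
*riati is the unique common source.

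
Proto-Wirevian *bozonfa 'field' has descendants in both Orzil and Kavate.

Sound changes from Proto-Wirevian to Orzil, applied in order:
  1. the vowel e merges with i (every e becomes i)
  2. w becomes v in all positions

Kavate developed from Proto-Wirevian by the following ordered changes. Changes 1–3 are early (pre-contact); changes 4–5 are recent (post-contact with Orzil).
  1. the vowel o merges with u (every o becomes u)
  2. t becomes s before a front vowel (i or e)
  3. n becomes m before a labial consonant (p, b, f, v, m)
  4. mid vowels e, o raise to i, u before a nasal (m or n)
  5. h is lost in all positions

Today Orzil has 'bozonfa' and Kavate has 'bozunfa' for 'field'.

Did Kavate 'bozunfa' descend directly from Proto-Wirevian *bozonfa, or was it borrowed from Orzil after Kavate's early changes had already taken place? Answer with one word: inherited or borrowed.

If inherited, *bozonfa would pass through all of Kavate's changes:
Kavate: *bozonfa > buzunfa > buzumfa  (by vowel merger, nasal place assimilation)
If borrowed from Orzil 'bozonfa' after the early changes, it would undergo only the recent ones:
  rule 4 (pre-nasal raising): bozonfa → bozunfa
  rule 5 (h-loss): no change (bozunfa)
  ⇒ as a loan: bozunfa
Kavate 'bozunfa' matches the loan outcome 'bozunfa', not the inherited 'buzumfa' — it skipped the early Kavate changes, so it was borrowed from Orzil.

borrowed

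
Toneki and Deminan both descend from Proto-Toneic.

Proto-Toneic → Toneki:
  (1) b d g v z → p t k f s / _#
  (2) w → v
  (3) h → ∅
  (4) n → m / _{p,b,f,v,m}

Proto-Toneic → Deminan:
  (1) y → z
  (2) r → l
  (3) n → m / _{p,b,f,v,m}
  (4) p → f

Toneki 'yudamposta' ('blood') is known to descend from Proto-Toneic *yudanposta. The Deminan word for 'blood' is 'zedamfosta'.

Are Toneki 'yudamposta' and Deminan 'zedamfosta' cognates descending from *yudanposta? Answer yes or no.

no

Derive the expected Deminan reflex of *yudanposta:
Deminan: *yudanposta > zudanposta > zudamposta > zudamfosta  (by unconditioned shift, nasal place assimilation, unconditioned shift)
The regular Deminan reflex would be 'zudamfosta', but the attested form is 'zedamfosta'. The correspondence is irregular, so they are not cognates (the Deminan form has a different source).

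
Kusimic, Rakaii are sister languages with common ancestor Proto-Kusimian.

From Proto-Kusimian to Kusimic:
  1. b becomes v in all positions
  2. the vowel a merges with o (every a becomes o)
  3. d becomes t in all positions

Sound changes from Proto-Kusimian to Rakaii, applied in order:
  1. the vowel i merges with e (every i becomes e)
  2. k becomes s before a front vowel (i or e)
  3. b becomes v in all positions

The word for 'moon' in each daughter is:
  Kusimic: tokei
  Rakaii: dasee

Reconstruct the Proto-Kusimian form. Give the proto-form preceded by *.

Position 5: Kusimic has i, Rakaii has e. Kusimic preserves i here (none of its changes turn any other segment into i), so the proto-segment is *i.
Position 3: Kusimic has k, Rakaii has s. Kusimic preserves k here (none of its changes turn any other segment into k), so the proto-segment is *k.
Verify the candidate proto-form against each daughter:
Kusimic: *dakei
  dakei (rule 1 does not apply)
  dakei → dokei   [vowel merger]
  dokei → tokei   [unconditioned shift]
  giving Kusimic tokei.
Rakaii: *dakei
  dakei → dakee   [vowel merger]
  dakee → dasee   [palatalisation]
  dasee (rule 3 does not apply)
  giving Rakaii dasee.
*dakei is the unique common source.

*dakei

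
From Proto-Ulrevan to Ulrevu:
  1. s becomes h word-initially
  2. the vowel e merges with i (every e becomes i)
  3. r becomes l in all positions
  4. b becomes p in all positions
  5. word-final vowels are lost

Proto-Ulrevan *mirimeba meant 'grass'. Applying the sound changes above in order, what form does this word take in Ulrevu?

Ulrevu: start from *mirimeba.
  rule 1: no change — mirimeba
  rule 2 (vowel merger): mirimeba → mirimiba
  rule 3 (unconditioned shift): mirimiba → milimiba
  rule 4 (unconditioned shift): milimiba → milimipa
  rule 5 (apocope): milimipa → milimip
  ⇒ Ulrevu milimip

milimip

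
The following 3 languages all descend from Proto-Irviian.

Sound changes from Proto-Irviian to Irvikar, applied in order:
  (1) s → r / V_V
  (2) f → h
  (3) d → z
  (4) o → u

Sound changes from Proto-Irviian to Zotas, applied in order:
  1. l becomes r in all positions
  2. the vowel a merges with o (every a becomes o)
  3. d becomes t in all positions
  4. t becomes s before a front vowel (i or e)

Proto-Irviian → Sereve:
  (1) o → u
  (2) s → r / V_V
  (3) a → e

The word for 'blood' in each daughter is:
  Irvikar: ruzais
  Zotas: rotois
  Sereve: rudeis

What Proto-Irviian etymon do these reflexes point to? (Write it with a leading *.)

*rodais

Position 4: Irvikar has a, Zotas has o, Sereve has e. Irvikar preserves a here (none of its changes turn any other segment into a), so the proto-segment is *a.
Position 3: Irvikar has z, Zotas has t, Sereve has d. Sereve preserves d here (none of its changes turn any other segment into d), so the proto-segment is *d.
Verify the candidate proto-form against each daughter:
Irvikar: *rodais > rozais > ruzais  (by unconditioned shift, vowel merger)
Zotas: *rodais
  rodais (rule 1 does not apply)
  rodais → rodois   [vowel merger]
  rodois → rotois   [unconditioned shift]
  rotois (rule 4 does not apply)
  giving Zotas rotois.
Sereve: *rodais > rudais > rudeis  (by vowel merger, vowel merger)
No other proto-form is consistent with every reflex, so the reconstruction is *rodais.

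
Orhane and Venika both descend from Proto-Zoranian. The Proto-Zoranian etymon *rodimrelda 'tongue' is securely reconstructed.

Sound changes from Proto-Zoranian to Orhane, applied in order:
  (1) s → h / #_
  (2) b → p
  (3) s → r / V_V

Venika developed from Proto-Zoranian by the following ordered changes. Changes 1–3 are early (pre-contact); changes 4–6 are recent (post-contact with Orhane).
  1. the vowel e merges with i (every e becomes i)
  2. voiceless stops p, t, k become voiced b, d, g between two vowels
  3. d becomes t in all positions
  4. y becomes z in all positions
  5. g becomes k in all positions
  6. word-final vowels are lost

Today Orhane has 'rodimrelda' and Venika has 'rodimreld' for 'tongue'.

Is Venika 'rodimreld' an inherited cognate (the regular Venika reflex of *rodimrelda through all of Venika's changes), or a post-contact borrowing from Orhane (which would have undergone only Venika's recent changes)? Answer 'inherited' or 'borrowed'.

If inherited, *rodimrelda would pass through all of Venika's changes:
Venika: *rodimrelda
  rodimrelda → rodimrilda   [vowel merger]
  rodimrilda (rule 2 does not apply)
  rodimrilda → rotimrilta   [unconditioned shift]
  rotimrilta (rule 4 does not apply)
  rotimrilta (rule 5 does not apply)
  rotimrilta → rotimrilt   [apocope]
  giving Venika rotimrilt.
If borrowed from Orhane 'rodimrelda' after the early changes, it would undergo only the recent ones:
  rule 4 (unconditioned shift): no change (rodimrelda)
  rule 5 (unconditioned shift): no change (rodimrelda)
  rule 6 (apocope): rodimrelda → rodimreld
  ⇒ as a loan: rodimreld
Venika 'rodimreld' matches the loan outcome 'rodimreld', not the inherited 'rotimrilt' — it skipped the early Venika changes, so it was borrowed from Orhane.

borrowed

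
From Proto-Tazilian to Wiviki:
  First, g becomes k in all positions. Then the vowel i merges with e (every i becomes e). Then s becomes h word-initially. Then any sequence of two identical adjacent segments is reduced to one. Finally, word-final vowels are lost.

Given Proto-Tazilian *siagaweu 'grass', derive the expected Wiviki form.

Wiviki: *siagaweu
  siagaweu → siakaweu   [unconditioned shift]
  siakaweu → seakaweu   [vowel merger]
  seakaweu → heakaweu   [debuccalisation]
  heakaweu (rule 4 does not apply)
  heakaweu → heakawe   [apocope]
  giving Wiviki heakawe.

heakawe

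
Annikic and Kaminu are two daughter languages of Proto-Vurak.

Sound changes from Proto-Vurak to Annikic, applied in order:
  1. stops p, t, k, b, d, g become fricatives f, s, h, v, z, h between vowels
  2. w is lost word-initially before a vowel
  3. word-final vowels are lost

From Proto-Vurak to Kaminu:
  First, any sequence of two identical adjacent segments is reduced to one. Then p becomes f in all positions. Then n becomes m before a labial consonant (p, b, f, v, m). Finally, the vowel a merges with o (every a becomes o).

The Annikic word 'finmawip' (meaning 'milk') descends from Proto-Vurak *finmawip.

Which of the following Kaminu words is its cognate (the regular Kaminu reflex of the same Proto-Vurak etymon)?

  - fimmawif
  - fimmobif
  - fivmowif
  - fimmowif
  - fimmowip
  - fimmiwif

Kaminu: *finmawip > finmawif > fimmawif > fimmowif  (by unconditioned shift, nasal place assimilation, vowel merger)

fimmowif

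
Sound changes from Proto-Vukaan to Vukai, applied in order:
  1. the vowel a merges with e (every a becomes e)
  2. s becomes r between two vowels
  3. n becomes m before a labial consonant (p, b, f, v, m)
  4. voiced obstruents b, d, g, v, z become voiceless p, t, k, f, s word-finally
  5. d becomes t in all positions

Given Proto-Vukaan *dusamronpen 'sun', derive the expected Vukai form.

turemrompen

Vukai: start from *dusamronpen.
  rule 1 (vowel merger): dusamronpen → dusemronpen
  rule 2 (rhotacism): dusemronpen → duremronpen
  rule 3 (nasal place assimilation): duremronpen → duremrompen
  rule 4: no change — duremrompen
  rule 5 (unconditioned shift): duremrompen → turemrompen
  ⇒ Vukai turemrompen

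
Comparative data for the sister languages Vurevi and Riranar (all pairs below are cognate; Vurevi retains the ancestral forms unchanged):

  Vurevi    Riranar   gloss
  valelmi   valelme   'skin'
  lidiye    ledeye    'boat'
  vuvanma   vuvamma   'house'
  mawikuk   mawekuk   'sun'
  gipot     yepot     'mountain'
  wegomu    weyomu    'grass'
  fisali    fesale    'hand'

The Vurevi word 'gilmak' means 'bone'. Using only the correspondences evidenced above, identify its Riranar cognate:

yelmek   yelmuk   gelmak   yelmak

gipot ~ yepot — Vurevi g corresponds to Riranar y word-initially before a front vowel.
lidiye ~ ledeye, mawikuk ~ mawekuk — Vurevi i corresponds to Riranar e after a consonant, before a consonant other than r, m, n, p, b, f, v.
Applying these to Vurevi 'gilmak':
  gilmak → yilmak   (g→y word-initially before a front vowel)
  yilmak → yelmak   (i→e after a consonant, before a consonant other than r, m, n, p, b, f, v)
So the Riranar cognate is 'yelmak'.

yelmak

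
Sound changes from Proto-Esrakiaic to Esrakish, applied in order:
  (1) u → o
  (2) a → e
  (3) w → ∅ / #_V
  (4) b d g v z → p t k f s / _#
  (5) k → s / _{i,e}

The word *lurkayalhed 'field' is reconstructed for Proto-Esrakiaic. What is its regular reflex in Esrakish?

Esrakish: start from *lurkayalhed.
  rule 1 (vowel merger): lurkayalhed → lorkayalhed
  rule 2 (vowel merger): lorkayalhed → lorkeyelhed
  rule 3: no change — lorkeyelhed
  rule 4 (final devoicing): lorkeyelhed → lorkeyelhet
  rule 5 (palatalisation): lorkeyelhet → lorseyelhet
  ⇒ Esrakish lorseyelhet

lorseyelhet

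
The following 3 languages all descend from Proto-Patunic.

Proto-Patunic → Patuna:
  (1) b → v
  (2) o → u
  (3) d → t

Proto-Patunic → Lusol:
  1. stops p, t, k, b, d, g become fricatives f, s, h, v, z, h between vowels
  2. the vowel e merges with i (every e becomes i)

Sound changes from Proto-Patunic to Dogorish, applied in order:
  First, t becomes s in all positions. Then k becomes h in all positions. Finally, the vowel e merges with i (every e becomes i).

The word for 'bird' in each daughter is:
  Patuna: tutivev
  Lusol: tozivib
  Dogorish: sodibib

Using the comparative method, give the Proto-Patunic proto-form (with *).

Position 7: Patuna has v, Lusol has b, Dogorish has b. Lusol preserves b here (none of its changes turn any other segment into b), so the proto-segment is *b.
Position 2: Patuna has u, Lusol has o, Dogorish has o. Lusol preserves o here (none of its changes turn any other segment into o), so the proto-segment is *o.
This points to *todibeb. Verify forward in each daughter:
Patuna: *todibeb > todivev > tudivev > tutivev  (by unconditioned shift, vowel merger, unconditioned shift)
Lusol: start from *todibeb.
  rule 1 (intervocalic lenition): todibeb → toziveb
  rule 2 (vowel merger): toziveb → tozivib
  ⇒ Lusol tozivib
Dogorish: *todibeb > sodibeb > sodibib  (by unconditioned shift, vowel merger)
*todibeb is the unique common source.

*todibeb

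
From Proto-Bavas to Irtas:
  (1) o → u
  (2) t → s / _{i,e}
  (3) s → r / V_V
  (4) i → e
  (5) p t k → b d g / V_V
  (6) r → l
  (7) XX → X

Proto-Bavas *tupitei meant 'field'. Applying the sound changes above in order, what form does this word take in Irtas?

Irtas: *tupitei > tupisei > tupirei > tuperee > tuberee > tubelee > tubele  (by palatalisation, rhotacism, vowel merger, intervocalic voicing, unconditioned shift, degemination)

tubele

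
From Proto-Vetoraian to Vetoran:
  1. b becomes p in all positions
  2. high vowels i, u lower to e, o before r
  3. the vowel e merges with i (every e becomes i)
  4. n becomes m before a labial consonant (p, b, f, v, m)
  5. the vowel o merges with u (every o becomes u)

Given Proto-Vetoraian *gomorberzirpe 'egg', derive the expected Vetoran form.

gumurpirzirpi

Vetoran: *gomorberzirpe > gomorperzirpe > gomorperzerpe > gomorpirzirpi > gumurpirzirpi  (by unconditioned shift, pre-rhotic lowering, vowel merger, vowel merger)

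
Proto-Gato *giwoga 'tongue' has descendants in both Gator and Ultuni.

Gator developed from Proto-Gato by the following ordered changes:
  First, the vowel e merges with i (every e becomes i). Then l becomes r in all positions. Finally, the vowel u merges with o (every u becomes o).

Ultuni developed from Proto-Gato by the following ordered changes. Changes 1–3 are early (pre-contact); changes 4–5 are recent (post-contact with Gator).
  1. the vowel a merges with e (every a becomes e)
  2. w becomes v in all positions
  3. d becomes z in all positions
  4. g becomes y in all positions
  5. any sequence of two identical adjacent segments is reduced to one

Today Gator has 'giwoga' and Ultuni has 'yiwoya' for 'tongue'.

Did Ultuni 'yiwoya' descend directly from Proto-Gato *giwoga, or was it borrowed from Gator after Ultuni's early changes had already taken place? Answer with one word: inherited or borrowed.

If inherited, *giwoga would pass through all of Ultuni's changes:
Ultuni: *giwoga > giwoge > givoge > yivoye  (by vowel merger, unconditioned shift, unconditioned shift)
If borrowed from Gator 'giwoga' after the early changes, it would undergo only the recent ones:
  rule 4 (unconditioned shift): giwoga → yiwoya
  rule 5 (degemination): no change (yiwoya)
  ⇒ as a loan: yiwoya
Ultuni 'yiwoya' matches the loan outcome 'yiwoya', not the inherited 'yivoye' — it skipped the early Ultuni changes, so it was borrowed from Gator.

borrowed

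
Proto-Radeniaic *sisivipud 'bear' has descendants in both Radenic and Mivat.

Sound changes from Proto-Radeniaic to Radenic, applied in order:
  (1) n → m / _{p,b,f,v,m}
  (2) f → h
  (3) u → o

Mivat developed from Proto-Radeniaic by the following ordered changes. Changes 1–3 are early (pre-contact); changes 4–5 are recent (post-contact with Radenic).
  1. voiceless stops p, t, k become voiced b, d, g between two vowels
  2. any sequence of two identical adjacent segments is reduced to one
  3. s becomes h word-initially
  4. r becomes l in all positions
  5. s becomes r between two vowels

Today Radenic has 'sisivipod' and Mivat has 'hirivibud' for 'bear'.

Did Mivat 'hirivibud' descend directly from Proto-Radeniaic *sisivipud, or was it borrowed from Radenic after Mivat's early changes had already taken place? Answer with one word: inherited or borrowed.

If inherited, *sisivipud would pass through all of Mivat's changes:
Mivat: *sisivipud > sisivibud > hisivibud > hirivibud  (by intervocalic voicing, debuccalisation, rhotacism)
If borrowed from Radenic 'sisivipod' after the early changes, it would undergo only the recent ones:
  rule 4 (unconditioned shift): no change (sisivipod)
  rule 5 (rhotacism): sisivipod → sirivipod
  ⇒ as a loan: sirivipod
Mivat 'hirivibud' matches the inherited outcome exactly, so it is an inherited cognate, not a loan.

inherited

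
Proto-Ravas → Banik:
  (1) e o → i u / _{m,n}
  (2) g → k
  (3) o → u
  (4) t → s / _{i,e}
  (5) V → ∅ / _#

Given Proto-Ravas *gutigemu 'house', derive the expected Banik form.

kusikim

Banik: *gutigemu
  gutigemu → gutigimu   [pre-nasal raising]
  gutigimu → kutikimu   [unconditioned shift]
  kutikimu (rule 3 does not apply)
  kutikimu → kusikimu   [palatalisation]
  kusikimu → kusikim   [apocope]
  giving Banik kusikim.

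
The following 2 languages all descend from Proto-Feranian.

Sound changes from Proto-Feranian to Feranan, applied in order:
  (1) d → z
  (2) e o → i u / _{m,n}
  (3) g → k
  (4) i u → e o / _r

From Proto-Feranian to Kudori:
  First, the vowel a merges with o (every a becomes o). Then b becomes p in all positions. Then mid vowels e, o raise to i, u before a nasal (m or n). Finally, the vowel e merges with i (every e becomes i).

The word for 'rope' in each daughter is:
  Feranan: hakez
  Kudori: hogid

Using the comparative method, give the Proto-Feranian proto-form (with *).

Position 5: Feranan has z, Kudori has d. Kudori preserves d here (none of its changes turn any other segment into d), so the proto-segment is *d.
Position 4: Feranan has e, Kudori has i. Taking the neighbouring segments as reconstructed: Feranan e can only go back to *e; Kudori i could go back to *e or *i — the one source consistent with every daughter is *e.
Position 3: Feranan has k, Kudori has g. Kudori preserves g here (none of its changes turn any other segment into g), so the proto-segment is *g.
Verify the candidate proto-form against each daughter:
Feranan: start from *haged.
  rule 1 (unconditioned shift): haged → hagez
  rule 2: no change — hagez
  rule 3 (unconditioned shift): hagez → hakez
  rule 4: no change — hakez
  ⇒ Feranan hakez
Kudori: start from *haged.
  rule 1 (vowel merger): haged → hoged
  rule 2: no change — hoged
  rule 3: no change — hoged
  rule 4 (vowel merger): hoged → hogid
  ⇒ Kudori hogid
Only *haged yields all of Feranan hakez, Kudori hogid.

*haged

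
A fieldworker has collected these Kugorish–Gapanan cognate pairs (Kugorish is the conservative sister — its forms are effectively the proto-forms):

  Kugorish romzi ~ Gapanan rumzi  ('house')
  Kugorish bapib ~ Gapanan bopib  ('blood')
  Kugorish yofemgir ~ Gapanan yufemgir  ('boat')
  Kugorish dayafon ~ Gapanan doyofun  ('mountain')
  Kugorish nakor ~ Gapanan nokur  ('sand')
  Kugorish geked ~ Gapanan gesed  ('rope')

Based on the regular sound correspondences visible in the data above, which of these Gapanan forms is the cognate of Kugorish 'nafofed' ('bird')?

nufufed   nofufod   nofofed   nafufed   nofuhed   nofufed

dayafon ~ doyofun — Kugorish a corresponds to Gapanan o after a consonant, before a labial obstruent.
yofemgir ~ yufemgir — Kugorish o corresponds to Gapanan u after a consonant, before a labial obstruent.
Applying these to Kugorish 'nafofed':
  nafofed → nofofed   (a→o after a consonant, before a labial obstruent)
  nofofed → nofufed   (o→u after a consonant, before a labial obstruent)
So the Gapanan cognate is 'nofufed'.

nofufed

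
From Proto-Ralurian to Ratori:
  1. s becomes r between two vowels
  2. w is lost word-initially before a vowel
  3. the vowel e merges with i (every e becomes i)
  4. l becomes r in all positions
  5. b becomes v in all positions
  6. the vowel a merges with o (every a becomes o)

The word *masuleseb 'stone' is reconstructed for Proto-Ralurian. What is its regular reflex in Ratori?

Ratori: *masuleseb
  masuleseb → marulereb   [rhotacism]
  marulereb (rule 2 does not apply)
  marulereb → marulirib   [vowel merger]
  marulirib → maruririb   [unconditioned shift]
  maruririb → maruririv   [unconditioned shift]
  maruririv → moruririv   [vowel merger]
  giving Ratori moruririv.

moruririv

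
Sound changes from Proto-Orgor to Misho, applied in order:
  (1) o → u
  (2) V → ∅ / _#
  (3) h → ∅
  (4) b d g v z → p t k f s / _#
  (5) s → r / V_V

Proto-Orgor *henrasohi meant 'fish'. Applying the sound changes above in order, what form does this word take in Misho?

enraru

Misho: start from *henrasohi.
  rule 1 (vowel merger): henrasohi → henrasuhi
  rule 2 (apocope): henrasuhi → henrasuh
  rule 3 (h-loss): henrasuh → enrasu
  rule 4: no change — enrasu
  rule 5 (rhotacism): enrasu → enraru
  ⇒ Misho enraru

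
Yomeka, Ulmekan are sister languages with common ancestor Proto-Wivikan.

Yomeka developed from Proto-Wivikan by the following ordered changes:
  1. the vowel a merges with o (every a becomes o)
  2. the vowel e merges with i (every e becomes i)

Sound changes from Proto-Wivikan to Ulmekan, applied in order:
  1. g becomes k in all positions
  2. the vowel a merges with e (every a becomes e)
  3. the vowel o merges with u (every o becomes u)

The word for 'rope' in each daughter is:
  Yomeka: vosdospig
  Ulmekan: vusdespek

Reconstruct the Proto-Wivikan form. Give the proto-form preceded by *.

Position 9: Yomeka has g, Ulmekan has k. Yomeka preserves g here (none of its changes turn any other segment into g), so the proto-segment is *g.
Position 2: Yomeka has o, Ulmekan has u. Taking the neighbouring segments as reconstructed: Yomeka o could go back to *a or *o; Ulmekan u could go back to *o or *u — the one source consistent with every daughter is *o.
Verify the candidate proto-form against each daughter:
Yomeka: *vosdaspeg
  vosdaspeg → vosdospeg   [vowel merger]
  vosdospeg → vosdospig   [vowel merger]
  giving Yomeka vosdospig.
Ulmekan: *vosdaspeg
  vosdaspeg → vosdaspek   [unconditioned shift]
  vosdaspek → vosdespek   [vowel merger]
  vosdespek → vusdespek   [vowel merger]
  giving Ulmekan vusdespek.
No other proto-form is consistent with every reflex, so the reconstruction is *vosdaspeg.

*vosdaspeg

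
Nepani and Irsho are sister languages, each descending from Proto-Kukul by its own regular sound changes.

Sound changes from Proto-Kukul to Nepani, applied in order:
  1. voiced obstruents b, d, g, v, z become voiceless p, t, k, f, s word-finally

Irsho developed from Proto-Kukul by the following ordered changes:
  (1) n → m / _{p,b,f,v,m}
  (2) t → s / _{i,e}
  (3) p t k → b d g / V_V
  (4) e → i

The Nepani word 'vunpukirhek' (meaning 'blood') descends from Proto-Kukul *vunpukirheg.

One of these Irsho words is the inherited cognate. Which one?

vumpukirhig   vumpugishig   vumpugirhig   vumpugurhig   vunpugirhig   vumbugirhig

vumpugirhig

Irsho: start from *vunpukirheg.
  rule 1 (nasal place assimilation): vunpukirheg → vumpukirheg
  rule 2: no change — vumpukirheg
  rule 3 (intervocalic voicing): vumpukirheg → vumpugirheg
  rule 4 (vowel merger): vumpugirheg → vumpugirhig
  ⇒ Irsho vumpugirhig
Among the options, 'vumpugirhig' alone shows every Irsho change applied in order.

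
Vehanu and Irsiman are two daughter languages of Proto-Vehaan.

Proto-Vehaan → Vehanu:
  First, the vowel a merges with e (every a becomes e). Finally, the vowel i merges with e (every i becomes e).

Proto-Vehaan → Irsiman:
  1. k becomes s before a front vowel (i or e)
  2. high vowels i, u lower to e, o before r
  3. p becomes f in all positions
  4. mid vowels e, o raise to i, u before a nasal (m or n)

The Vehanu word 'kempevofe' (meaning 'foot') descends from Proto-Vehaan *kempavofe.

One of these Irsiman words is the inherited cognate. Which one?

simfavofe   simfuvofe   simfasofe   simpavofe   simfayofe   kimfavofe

Irsiman: *kempavofe > sempavofe > semfavofe > simfavofe  (by palatalisation, unconditioned shift, pre-nasal raising)
Among the options, 'simfavofe' alone shows every Irsiman change applied in order.

simfavofe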